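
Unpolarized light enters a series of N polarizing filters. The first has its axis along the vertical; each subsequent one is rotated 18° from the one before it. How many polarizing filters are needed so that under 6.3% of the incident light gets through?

First polarizer halves the unpolarized light: factor 1/2.
Each further stage multiplies by cos²(18°) = 0.9045.
After N polarizers: T = 0.5·0.9045^(N−1). Require T < 0.063 ⇒ N−1 > ln(0.063/0.5)/ln(0.9045) = 20.64, so N−1 ≥ 21 and N = 22.
Check: N=22 gives T = 0.06076 < 0.063; N=21 gives T = 0.06718.

N = 22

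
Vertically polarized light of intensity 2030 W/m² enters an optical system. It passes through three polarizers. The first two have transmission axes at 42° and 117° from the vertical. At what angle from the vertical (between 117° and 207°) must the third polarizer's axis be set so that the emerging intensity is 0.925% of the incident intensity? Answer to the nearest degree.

θ ≈ 177°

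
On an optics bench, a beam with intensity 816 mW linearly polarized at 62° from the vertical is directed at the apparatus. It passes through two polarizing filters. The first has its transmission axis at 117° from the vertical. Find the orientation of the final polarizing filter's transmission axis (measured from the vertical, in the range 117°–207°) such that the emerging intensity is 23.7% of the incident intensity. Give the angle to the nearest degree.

θ ≈ 149°

By Malus's law, I₁ = I₀ cos²(117° − 62°) = I₀ cos²(55°) = 0.329 I₀.
Need I₂/I₀ = 0.237, so cos²(θ − 117°) = 0.237 / 0.329 = 0.7204.
θ − 117° = arccos(√0.7204) = 31.9°, giving θ ≈ 117 + 31.9 = 148.9°.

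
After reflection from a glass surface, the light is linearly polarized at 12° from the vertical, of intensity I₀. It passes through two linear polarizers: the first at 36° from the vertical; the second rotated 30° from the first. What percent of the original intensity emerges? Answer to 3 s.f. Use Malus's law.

≈ 62.6%

By Malus's law, I₁ = I₀ cos²(36° − 12°) = I₀ cos²(24°) = 0.8346 I₀.
I₂ = I₁ cos²(30°) = 0.8346 · 0.75 I₀ = 0.6259 I₀.
That is 62.59% of the incident intensity.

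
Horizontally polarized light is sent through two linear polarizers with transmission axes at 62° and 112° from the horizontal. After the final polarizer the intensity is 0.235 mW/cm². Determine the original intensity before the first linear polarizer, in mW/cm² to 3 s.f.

I₀ ≈ 2.58 mW/cm²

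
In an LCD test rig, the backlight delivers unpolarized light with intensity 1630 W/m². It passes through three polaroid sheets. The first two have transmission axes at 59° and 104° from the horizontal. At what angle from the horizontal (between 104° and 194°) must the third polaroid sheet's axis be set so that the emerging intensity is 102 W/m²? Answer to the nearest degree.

Unpolarized light through the first polarizer → I₁ = ½ I₀, now polarized at 59°.
I₂ = I₁ cos²(104° − 59°) = 0.5 I₀ · cos²(45°) = 0.25 I₀.
Target fraction: 102 / 1630 W/m² = 0.06258 of I₀.
Need I₃/I₀ = 0.06258, so cos²(θ − 104°) = 0.06258 / 0.25 = 0.2503.
θ − 104° = arccos(√0.2503) = 60.0°, giving θ ≈ 104 + 60.0 = 164.0°.

θ ≈ 164°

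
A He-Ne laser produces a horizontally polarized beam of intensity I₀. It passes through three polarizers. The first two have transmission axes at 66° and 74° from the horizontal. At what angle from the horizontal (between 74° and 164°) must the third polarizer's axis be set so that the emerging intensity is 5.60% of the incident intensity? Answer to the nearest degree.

I₁ = I₀ cos²(66° − 0°) = I₀ cos²(66°) = 0.1654 I₀.
I₂ = I₁ cos²(74° − 66°) = 0.1654 I₀ · cos²(8°) = 0.1622 I₀.
Need I₃/I₀ = 0.056, so cos²(θ − 74°) = 0.056 / 0.1622 = 0.3452.
θ − 74° = arccos(√0.3452) = 54.0°, giving θ ≈ 74 + 54.0 = 128.0°.

θ ≈ 128°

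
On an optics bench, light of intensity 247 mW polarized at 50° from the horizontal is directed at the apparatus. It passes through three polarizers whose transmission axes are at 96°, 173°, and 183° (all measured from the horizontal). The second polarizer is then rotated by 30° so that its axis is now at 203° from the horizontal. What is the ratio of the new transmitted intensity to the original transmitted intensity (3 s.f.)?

Before rotation:
I₁ = I₀ cos²(96° − 50°) = I₀ cos²(46°) = 0.4826 I₀.
I₂ = I₁ cos²(173° − 96°) = 0.4826 I₀ · cos²(77°) = 0.02442 I₀.
I₃ = I₂ cos²(183° − 173°) = 0.02442 I₀ · cos²(10°) = 0.02368 I₀.
After rotation:
I₁ = I₀ cos²(96° − 50°) = I₀ cos²(46°) = 0.4826 I₀.
Angle between axes 1 and 2: 73°. I₂ = 0.4826 I₀ · cos²(73°) = 0.04125 I₀.
I₃ = I₂ cos²(183° − 203°) = 0.04125 I₀ · cos²(20°) = 0.03642 I₀.
Ratio = 0.03642 / 0.02368 = 1.538.

I_new/I_old ≈ 1.54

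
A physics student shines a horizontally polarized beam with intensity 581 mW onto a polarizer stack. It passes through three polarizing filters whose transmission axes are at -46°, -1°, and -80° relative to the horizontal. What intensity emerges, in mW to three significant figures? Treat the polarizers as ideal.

I₁ = 581 mW · cos²(46°) = 280.4 mW.
I₂ = I₁ · cos²(45°) = 280.4 · 0.5 = 140.2 mW.
I₃ = I₂ · cos²(79°) = 140.2 · 0.03641 = 5.104 mW.

I ≈ 5.10 mW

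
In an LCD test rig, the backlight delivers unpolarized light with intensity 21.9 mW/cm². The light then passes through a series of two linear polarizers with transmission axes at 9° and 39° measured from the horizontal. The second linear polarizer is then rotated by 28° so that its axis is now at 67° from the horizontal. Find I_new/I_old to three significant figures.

I_new/I_old ≈ 0.374

Before rotation:
Unpolarized light through the first polarizer → I₁ = ½ I₀, now polarized at 9°.
I₂ = I₁ cos²(39° − 9°) = 0.5 I₀ · cos²(30°) = 0.375 I₀.
After rotation:
Unpolarized light through the first polarizer → I₁ = ½ I₀, now polarized at 9°.
I₂ = I₁ cos²(67° − 9°) = 0.5 I₀ · cos²(58°) = 0.1404 I₀.
Ratio = 0.1404 / 0.375 = 0.3744.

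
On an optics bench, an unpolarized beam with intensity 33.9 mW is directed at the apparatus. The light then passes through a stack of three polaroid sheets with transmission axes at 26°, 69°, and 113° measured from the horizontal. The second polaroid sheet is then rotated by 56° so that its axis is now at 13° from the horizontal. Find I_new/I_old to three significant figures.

I_new/I_old ≈ 0.103

Before rotation:
Unpolarized light through the first polarizer → I₁ = ½ I₀, now polarized at 26°.
I₂ = I₁ cos²(69° − 26°) = 0.5 I₀ · cos²(43°) = 0.2674 I₀.
I₃ = I₂ cos²(113° − 69°) = 0.2674 I₀ · cos²(44°) = 0.1384 I₀.
After rotation:
Unpolarized light through the first polarizer → I₁ = ½ I₀, now polarized at 26°.
I₂ = I₁ cos²(13° − 26°) = 0.5 I₀ · cos²(13°) = 0.4747 I₀.
Angle between axes 2 and 3: 80°. I₃ = 0.4747 I₀ · cos²(80°) = 0.01431 I₀.
Ratio = 0.01431 / 0.1384 = 0.1034.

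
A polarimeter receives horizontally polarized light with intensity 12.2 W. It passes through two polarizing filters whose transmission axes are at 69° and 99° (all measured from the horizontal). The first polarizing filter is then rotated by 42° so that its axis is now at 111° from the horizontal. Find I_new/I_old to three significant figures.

Before rotation:
By Malus's law, I₁ = I₀ cos²(69° − 0°) = I₀ cos²(69°) = 0.1284 I₀.
I₂ = I₁ cos²(99° − 69°) = 0.1284 I₀ · cos²(30°) = 0.09632 I₀.
After rotation:
I₁ = I₀ cos²(111° − 0°) = I₀ cos²(69°) = 0.1284 I₀.
I₂ = I₁ cos²(99° − 111°) = 0.1284 I₀ · cos²(12°) = 0.1229 I₀.
Ratio = 0.1229 / 0.09632 = 1.276.

I_new/I_old ≈ 1.28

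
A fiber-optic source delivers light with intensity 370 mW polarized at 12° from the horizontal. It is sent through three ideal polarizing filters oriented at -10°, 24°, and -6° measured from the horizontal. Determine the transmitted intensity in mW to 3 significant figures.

I ≈ 164 mW

By Malus's law, I₁ = 370 mW · cos²(22°) = 318.1 mW.
I₂ = I₁ · cos²(34°) = 318.1 · 0.6873 = 218.6 mW.
I₃ = I₂ · cos²(30°) = 218.6 · 0.75 = 164 mW.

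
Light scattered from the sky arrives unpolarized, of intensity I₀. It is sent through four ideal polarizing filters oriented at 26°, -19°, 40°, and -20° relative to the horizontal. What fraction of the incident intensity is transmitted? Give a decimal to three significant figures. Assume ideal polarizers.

≈ 0.0166 I₀

Unpolarized light through the first polarizer → I₁ = ½ I₀, now polarized at 26°.
I₂ = I₁ cos²(-19° − 26°) = 0.5 I₀ · cos²(45°) = 0.25 I₀.
I₃ = I₂ cos²(40° + 19°) = 0.25 I₀ · cos²(59°) = 0.06632 I₀.
I₄ = I₃ cos²(-20° − 40°) = 0.06632 I₀ · cos²(60°) = 0.01658 I₀.
Transmitted fraction = 0.01658.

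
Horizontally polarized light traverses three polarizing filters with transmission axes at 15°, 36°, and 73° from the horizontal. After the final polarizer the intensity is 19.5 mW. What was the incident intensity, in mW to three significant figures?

I₁ = I₀ cos²(15° − 0°) = I₀ cos²(15°) = 0.933 I₀.
I₂ = I₁ cos²(36° − 15°) = 0.933 I₀ · cos²(21°) = 0.8132 I₀.
I₃ = I₂ cos²(73° − 36°) = 0.8132 I₀ · cos²(37°) = 0.5187 I₀.
So 19.5 mW = 0.5187 I₀, giving I₀ = 19.5/0.5187 = 37.6 mW.

I₀ ≈ 37.6 mW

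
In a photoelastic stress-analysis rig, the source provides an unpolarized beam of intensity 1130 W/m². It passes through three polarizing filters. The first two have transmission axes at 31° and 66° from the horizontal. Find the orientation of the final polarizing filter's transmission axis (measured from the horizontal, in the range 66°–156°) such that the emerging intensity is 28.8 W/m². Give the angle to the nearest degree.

Unpolarized light through the first polarizer → I₁ = ½ I₀, now polarized at 31°.
I₂ = I₁ cos²(66° − 31°) = 0.5 I₀ · cos²(35°) = 0.3355 I₀.
Target fraction: 28.8 / 1130 W/m² = 0.02549 of I₀.
Need I₃/I₀ = 0.02549, so cos²(θ − 66°) = 0.02549 / 0.3355 = 0.07597.
θ − 66° = arccos(√0.07597) = 74.0°, giving θ ≈ 66 + 74.0 = 140.0°.

θ ≈ 140°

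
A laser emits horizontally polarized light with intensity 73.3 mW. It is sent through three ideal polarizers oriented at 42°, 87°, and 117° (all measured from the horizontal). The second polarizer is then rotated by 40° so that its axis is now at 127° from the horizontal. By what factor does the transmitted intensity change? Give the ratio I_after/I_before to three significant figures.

Before rotation:
By Malus's law, I₁ = I₀ cos²(42° − 0°) = I₀ cos²(42°) = 0.5523 I₀.
I₂ = I₁ cos²(87° − 42°) = 0.5523 I₀ · cos²(45°) = 0.2761 I₀.
I₃ = I₂ cos²(117° − 87°) = 0.2761 I₀ · cos²(30°) = 0.2071 I₀.
After rotation:
I₁ = I₀ cos²(42° − 0°) = I₀ cos²(42°) = 0.5523 I₀.
I₂ = I₁ cos²(127° − 42°) = 0.5523 I₀ · cos²(85°) = 0.004195 I₀.
I₃ = I₂ cos²(117° − 127°) = 0.004195 I₀ · cos²(10°) = 0.004069 I₀.
Ratio = 0.004069 / 0.2071 = 0.01965.

I_new/I_old ≈ 0.0196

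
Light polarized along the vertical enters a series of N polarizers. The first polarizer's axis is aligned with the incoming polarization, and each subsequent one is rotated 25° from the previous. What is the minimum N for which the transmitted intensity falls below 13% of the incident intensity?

First polarizer is aligned with the polarization: full transmission.
Each further stage multiplies by cos²(25°) = 0.8214.
After N polarizers: T = 0.8214^(N−1). Require T < 0.13 ⇒ N−1 > ln(0.13)/ln(0.8214) = 10.37, so N−1 ≥ 11 and N = 12.
Check: N=12 gives T = 0.1148 < 0.13; N=11 gives T = 0.1398.

N = 12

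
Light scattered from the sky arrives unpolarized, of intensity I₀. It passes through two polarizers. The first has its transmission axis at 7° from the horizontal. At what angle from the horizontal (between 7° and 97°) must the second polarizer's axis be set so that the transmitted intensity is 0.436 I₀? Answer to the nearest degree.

θ ≈ 28°

Unpolarized light through the first polarizer → I₁ = ½ I₀, now polarized at 7°.
Need I₂/I₀ = 0.436, so cos²(θ − 7°) = 0.436 / 0.5 = 0.872.
θ − 7° = arccos(√0.872) = 21.0°, giving θ ≈ 7 + 21.0 = 28.0°.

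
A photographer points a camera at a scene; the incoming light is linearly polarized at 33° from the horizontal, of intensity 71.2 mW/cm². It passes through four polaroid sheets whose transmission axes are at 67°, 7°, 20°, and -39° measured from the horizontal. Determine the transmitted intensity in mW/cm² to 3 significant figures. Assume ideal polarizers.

I ≈ 3.08 mW/cm²

By Malus's law, I₁ = 71.2 mW/cm² · cos²(34°) = 48.94 mW/cm².
I₂ = I₁ · cos²(60°) = 48.94 · 0.25 = 12.23 mW/cm².
I₃ = I₂ · cos²(13°) = 12.23 · 0.9494 = 11.61 mW/cm².
I₄ = I₃ · cos²(59°) = 11.61 · 0.2653 = 3.081 mW/cm².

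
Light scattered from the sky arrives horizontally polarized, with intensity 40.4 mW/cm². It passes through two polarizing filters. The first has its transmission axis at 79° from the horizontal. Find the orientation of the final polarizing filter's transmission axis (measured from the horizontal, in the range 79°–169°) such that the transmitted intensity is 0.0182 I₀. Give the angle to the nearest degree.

θ ≈ 124°

By Malus's law, I₁ = I₀ cos²(79° − 0°) = I₀ cos²(79°) = 0.03641 I₀.
Need I₂/I₀ = 0.0182, so cos²(θ − 79°) = 0.0182 / 0.03641 = 0.4999.
θ − 79° = arccos(√0.4999) = 45.0°, giving θ ≈ 79 + 45.0 = 124.0°.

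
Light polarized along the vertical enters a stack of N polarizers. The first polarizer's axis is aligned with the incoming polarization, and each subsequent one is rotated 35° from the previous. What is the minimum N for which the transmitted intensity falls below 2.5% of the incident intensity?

First polarizer is aligned with the polarization: full transmission.
Each further stage multiplies by cos²(35°) = 0.671.
After N polarizers: T = 0.671^(N−1). Require T < 0.025 ⇒ N−1 > ln(0.025)/ln(0.671) = 9.25, so N−1 ≥ 10 and N = 11.
Check: N=11 gives T = 0.01851 < 0.025; N=10 gives T = 0.02758.

N = 11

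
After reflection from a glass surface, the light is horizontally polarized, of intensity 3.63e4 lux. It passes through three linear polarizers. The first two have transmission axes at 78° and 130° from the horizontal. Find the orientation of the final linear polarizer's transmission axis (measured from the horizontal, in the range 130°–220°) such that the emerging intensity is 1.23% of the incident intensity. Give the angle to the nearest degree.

θ ≈ 160°

I₁ = I₀ cos²(78° − 0°) = I₀ cos²(78°) = 0.04323 I₀.
I₂ = I₁ cos²(130° − 78°) = 0.04323 I₀ · cos²(52°) = 0.01638 I₀.
Need I₃/I₀ = 0.0123, so cos²(θ − 130°) = 0.0123 / 0.01638 = 0.7507.
θ − 130° = arccos(√0.7507) = 30.0°, giving θ ≈ 130 + 30.0 = 160.0°.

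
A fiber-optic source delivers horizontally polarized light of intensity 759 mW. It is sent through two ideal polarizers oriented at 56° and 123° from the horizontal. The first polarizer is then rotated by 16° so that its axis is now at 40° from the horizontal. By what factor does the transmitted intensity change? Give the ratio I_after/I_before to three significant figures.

Before rotation:
I₁ = I₀ cos²(56° − 0°) = I₀ cos²(56°) = 0.3127 I₀.
I₂ = I₁ cos²(123° − 56°) = 0.3127 I₀ · cos²(67°) = 0.04774 I₀.
After rotation:
I₁ = I₀ cos²(40° − 0°) = I₀ cos²(40°) = 0.5868 I₀.
I₂ = I₁ cos²(123° − 40°) = 0.5868 I₀ · cos²(83°) = 0.008716 I₀.
Ratio = 0.008716 / 0.04774 = 0.1826.

I_new/I_old ≈ 0.183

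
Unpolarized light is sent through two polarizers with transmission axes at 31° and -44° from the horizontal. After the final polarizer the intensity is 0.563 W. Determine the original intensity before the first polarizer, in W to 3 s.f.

Unpolarized light through the first polarizer → I₁ = ½ I₀, now polarized at 31°.
I₂ = I₁ cos²(-44° − 31°) = 0.5 I₀ · cos²(75°) = 0.03349 I₀.
So 0.563 W = 0.03349 I₀, giving I₀ = 0.563/0.03349 = 16.81 W.

I₀ ≈ 16.8 W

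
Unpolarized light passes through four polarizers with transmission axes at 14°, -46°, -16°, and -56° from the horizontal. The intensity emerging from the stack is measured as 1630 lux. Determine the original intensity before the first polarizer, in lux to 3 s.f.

I₀ ≈ 2.96e4 lux

Unpolarized light through the first polarizer → I₁ = ½ I₀, now polarized at 14°.
I₂ = I₁ cos²(-46° − 14°) = 0.5 I₀ · cos²(60°) = 0.125 I₀.
I₃ = I₂ cos²(-16° + 46°) = 0.125 I₀ · cos²(30°) = 0.09375 I₀.
I₄ = I₃ cos²(-56° + 16°) = 0.09375 I₀ · cos²(40°) = 0.05501 I₀.
So 1630 lux = 0.05501 I₀, giving I₀ = 1630/0.05501 = 2.963e+04 lux.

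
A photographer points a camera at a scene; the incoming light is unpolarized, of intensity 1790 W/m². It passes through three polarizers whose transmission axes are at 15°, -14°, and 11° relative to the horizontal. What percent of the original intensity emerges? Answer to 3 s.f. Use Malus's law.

Unpolarized light through the first polarizer → I₁ = 1790 W/m²/2 = 895 W/m², polarized at 15°.
I₂ = I₁ · cos²(29°) = 895 · 0.765 = 684.6 W/m².
I₃ = I₂ · cos²(25°) = 684.6 · 0.8214 = 562.4 W/m².
That is 31.42% of the incident intensity.

≈ 31.4%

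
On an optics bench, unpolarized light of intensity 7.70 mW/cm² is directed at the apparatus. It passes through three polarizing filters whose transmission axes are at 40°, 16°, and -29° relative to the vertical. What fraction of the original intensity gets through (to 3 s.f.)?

I/I₀ ≈ 0.209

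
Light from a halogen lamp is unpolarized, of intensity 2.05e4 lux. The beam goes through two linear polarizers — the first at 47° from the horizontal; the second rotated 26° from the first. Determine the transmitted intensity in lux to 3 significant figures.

I ≈ 8280 lux

Unpolarized light through the first polarizer → I₁ = 2.05e4 lux/2 = 1.025e+04 lux, polarized at 47°.
I₂ = I₁ · cos²(26°) = 1.025e+04 · 0.8078 = 8280 lux.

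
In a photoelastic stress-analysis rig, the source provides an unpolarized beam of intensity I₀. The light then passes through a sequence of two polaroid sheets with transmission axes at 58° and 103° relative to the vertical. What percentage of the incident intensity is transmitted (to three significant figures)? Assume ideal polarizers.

≈ 25.0%

Unpolarized light through the first polarizer → I₁ = ½ I₀, now polarized at 58°.
I₂ = I₁ cos²(103° − 58°) = 0.5 I₀ · cos²(45°) = 0.25 I₀.
That is 25% of the incident intensity.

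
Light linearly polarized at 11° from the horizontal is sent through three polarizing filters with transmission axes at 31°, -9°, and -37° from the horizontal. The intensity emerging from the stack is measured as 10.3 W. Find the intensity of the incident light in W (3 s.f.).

I₀ ≈ 25.5 W

I₁ = I₀ cos²(31° − 11°) = I₀ cos²(20°) = 0.883 I₀.
I₂ = I₁ cos²(-9° − 31°) = 0.883 I₀ · cos²(40°) = 0.5182 I₀.
I₃ = I₂ cos²(-37° + 9°) = 0.5182 I₀ · cos²(28°) = 0.404 I₀.
So 10.3 W = 0.404 I₀, giving I₀ = 10.3/0.404 = 25.5 W.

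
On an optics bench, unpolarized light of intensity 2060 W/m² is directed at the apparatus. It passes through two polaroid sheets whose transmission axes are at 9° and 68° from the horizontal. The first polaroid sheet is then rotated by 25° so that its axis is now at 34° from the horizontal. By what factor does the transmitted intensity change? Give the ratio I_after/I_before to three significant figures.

I_new/I_old ≈ 2.59

Before rotation:
Unpolarized light through the first polarizer → I₁ = ½ I₀, now polarized at 9°.
I₂ = I₁ cos²(68° − 9°) = 0.5 I₀ · cos²(59°) = 0.1326 I₀.
After rotation:
Unpolarized light through the first polarizer → I₁ = ½ I₀, now polarized at 34°.
I₂ = I₁ cos²(68° − 34°) = 0.5 I₀ · cos²(34°) = 0.3437 I₀.
Ratio = 0.3437 / 0.1326 = 2.591.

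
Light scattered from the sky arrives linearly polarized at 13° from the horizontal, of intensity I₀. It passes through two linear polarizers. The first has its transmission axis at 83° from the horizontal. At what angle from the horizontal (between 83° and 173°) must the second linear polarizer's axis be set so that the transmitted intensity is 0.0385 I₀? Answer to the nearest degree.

I₁ = I₀ cos²(83° − 13°) = I₀ cos²(70°) = 0.117 I₀.
Need I₂/I₀ = 0.0385, so cos²(θ − 83°) = 0.0385 / 0.117 = 0.3291.
θ − 83° = arccos(√0.3291) = 55.0°, giving θ ≈ 83 + 55.0 = 138.0°.

θ ≈ 138°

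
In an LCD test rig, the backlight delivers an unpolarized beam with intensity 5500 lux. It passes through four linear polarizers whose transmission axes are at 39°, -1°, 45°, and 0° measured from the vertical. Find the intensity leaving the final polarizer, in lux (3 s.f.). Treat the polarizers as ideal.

I ≈ 389 lux

Unpolarized light through the first polarizer → I₁ = 5500 lux/2 = 2750 lux, polarized at 39°.
I₂ = I₁ · cos²(40°) = 2750 · 0.5868 = 1614 lux.
I₃ = I₂ · cos²(46°) = 1614 · 0.4826 = 778.7 lux.
I₄ = I₃ · cos²(45°) = 778.7 · 0.5 = 389.4 lux.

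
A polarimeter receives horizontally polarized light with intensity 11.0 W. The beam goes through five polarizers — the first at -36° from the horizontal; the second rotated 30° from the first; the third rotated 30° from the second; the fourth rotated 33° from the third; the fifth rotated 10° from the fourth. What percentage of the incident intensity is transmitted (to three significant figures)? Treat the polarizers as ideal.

≈ 25.1%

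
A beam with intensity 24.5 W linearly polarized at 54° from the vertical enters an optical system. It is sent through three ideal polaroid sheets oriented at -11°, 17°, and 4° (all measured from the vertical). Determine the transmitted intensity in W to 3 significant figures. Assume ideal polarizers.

I ≈ 3.24 W

By Malus's law, I₁ = 24.5 W · cos²(65°) = 4.376 W.
I₂ = I₁ · cos²(28°) = 4.376 · 0.7796 = 3.411 W.
I₃ = I₂ · cos²(13°) = 3.411 · 0.9494 = 3.239 W.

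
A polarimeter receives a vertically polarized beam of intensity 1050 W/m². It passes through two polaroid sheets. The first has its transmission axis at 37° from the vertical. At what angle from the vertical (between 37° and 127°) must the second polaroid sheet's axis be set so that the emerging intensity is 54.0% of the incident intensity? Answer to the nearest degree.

θ ≈ 60°

I₁ = I₀ cos²(37° − 0°) = I₀ cos²(37°) = 0.6378 I₀.
Need I₂/I₀ = 0.54, so cos²(θ − 37°) = 0.54 / 0.6378 = 0.8466.
θ − 37° = arccos(√0.8466) = 23.1°, giving θ ≈ 37 + 23.1 = 60.1°.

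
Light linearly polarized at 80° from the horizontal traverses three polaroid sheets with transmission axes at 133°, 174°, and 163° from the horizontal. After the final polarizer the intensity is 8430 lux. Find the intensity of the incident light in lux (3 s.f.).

I₀ ≈ 4.24e4 lux

I₁ = I₀ cos²(133° − 80°) = I₀ cos²(53°) = 0.3622 I₀.
I₂ = I₁ cos²(174° − 133°) = 0.3622 I₀ · cos²(41°) = 0.2063 I₀.
I₃ = I₂ cos²(163° − 174°) = 0.2063 I₀ · cos²(11°) = 0.1988 I₀.
So 8430 lux = 0.1988 I₀, giving I₀ = 8430/0.1988 = 4.241e+04 lux.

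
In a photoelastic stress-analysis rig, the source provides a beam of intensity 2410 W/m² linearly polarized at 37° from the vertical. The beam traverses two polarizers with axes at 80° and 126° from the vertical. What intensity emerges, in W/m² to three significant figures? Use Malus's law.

By Malus's law, I₁ = 2410 W/m² · cos²(43°) = 1289 W/m².
I₂ = I₁ · cos²(46°) = 1289 · 0.4826 = 622 W/m².

I ≈ 622 W/m²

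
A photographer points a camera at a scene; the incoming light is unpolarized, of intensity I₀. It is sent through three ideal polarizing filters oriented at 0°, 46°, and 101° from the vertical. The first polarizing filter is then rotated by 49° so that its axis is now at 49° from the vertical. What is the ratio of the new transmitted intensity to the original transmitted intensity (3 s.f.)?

Before rotation:
Unpolarized light through the first polarizer → I₁ = ½ I₀, now polarized at 0°.
I₂ = I₁ cos²(46° − 0°) = 0.5 I₀ · cos²(46°) = 0.2413 I₀.
I₃ = I₂ cos²(101° − 46°) = 0.2413 I₀ · cos²(55°) = 0.07938 I₀.
After rotation:
Unpolarized light through the first polarizer → I₁ = ½ I₀, now polarized at 49°.
I₂ = I₁ cos²(46° − 49°) = 0.5 I₀ · cos²(3°) = 0.4986 I₀.
I₃ = I₂ cos²(101° − 46°) = 0.4986 I₀ · cos²(55°) = 0.164 I₀.
Ratio = 0.164 / 0.07938 = 2.067.

I_new/I_old ≈ 2.07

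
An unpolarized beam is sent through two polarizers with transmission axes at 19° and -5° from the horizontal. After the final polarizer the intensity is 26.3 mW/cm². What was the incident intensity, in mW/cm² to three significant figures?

Unpolarized light through the first polarizer → I₁ = ½ I₀, now polarized at 19°.
I₂ = I₁ cos²(-5° − 19°) = 0.5 I₀ · cos²(24°) = 0.4173 I₀.
So 26.3 mW/cm² = 0.4173 I₀, giving I₀ = 26.3/0.4173 = 63.03 mW/cm².

I₀ ≈ 63.0 mW/cm²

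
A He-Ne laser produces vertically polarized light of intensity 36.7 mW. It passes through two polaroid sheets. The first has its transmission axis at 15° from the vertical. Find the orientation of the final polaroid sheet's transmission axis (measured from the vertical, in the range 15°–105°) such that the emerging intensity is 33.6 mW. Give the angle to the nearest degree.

θ ≈ 23°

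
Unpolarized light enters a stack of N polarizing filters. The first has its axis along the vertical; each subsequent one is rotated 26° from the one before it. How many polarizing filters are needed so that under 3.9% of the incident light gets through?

First polarizer halves the unpolarized light: factor 1/2.
Each further stage multiplies by cos²(26°) = 0.8078.
After N polarizers: T = 0.5·0.8078^(N−1). Require T < 0.039 ⇒ N−1 > ln(0.039/0.5)/ln(0.8078) = 11.95, so N−1 ≥ 12 and N = 13.
Check: N=13 gives T = 0.03862 < 0.039; N=12 gives T = 0.04781.

N = 13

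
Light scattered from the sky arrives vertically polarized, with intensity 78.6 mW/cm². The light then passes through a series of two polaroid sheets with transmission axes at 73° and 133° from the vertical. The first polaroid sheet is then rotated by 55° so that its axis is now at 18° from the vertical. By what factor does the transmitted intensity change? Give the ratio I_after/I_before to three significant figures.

I_new/I_old ≈ 7.56

Before rotation:
By Malus's law, I₁ = I₀ cos²(73° − 0°) = I₀ cos²(73°) = 0.08548 I₀.
I₂ = I₁ cos²(133° − 73°) = 0.08548 I₀ · cos²(60°) = 0.02137 I₀.
After rotation:
I₁ = I₀ cos²(18° − 0°) = I₀ cos²(18°) = 0.9045 I₀.
Angle between axes 1 and 2: 65°. I₂ = 0.9045 I₀ · cos²(65°) = 0.1616 I₀.
Ratio = 0.1616 / 0.02137 = 7.56.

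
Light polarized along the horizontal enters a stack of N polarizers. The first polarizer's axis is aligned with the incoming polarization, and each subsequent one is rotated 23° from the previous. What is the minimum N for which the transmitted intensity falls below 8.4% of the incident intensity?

N = 16

First polarizer is aligned with the polarization: full transmission.
Each further stage multiplies by cos²(23°) = 0.8473.
After N polarizers: T = 0.8473^(N−1). Require T < 0.084 ⇒ N−1 > ln(0.084)/ln(0.8473) = 14.95, so N−1 ≥ 15 and N = 16.
Check: N=16 gives T = 0.08333 < 0.084; N=15 gives T = 0.09834.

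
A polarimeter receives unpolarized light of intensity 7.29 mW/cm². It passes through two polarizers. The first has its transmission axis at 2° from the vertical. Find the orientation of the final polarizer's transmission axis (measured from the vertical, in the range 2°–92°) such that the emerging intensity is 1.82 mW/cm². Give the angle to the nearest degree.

θ ≈ 47°

Unpolarized light through the first polarizer → I₁ = ½ I₀, now polarized at 2°.
Target fraction: 1.82 / 7.29 mW/cm² = 0.2497 of I₀.
Need I₂/I₀ = 0.2497, so cos²(θ − 2°) = 0.2497 / 0.5 = 0.4993.
θ − 2° = arccos(√0.4993) = 45.0°, giving θ ≈ 2 + 45.0 = 47.0°.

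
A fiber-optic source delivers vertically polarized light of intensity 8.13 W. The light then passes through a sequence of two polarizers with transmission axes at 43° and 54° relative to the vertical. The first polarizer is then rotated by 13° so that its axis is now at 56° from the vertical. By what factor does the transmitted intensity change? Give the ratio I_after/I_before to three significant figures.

I_new/I_old ≈ 0.606

Before rotation:
By Malus's law, I₁ = I₀ cos²(43° − 0°) = I₀ cos²(43°) = 0.5349 I₀.
I₂ = I₁ cos²(54° − 43°) = 0.5349 I₀ · cos²(11°) = 0.5154 I₀.
After rotation:
I₁ = I₀ cos²(56° − 0°) = I₀ cos²(56°) = 0.3127 I₀.
I₂ = I₁ cos²(54° − 56°) = 0.3127 I₀ · cos²(2°) = 0.3123 I₀.
Ratio = 0.3123 / 0.5154 = 0.606.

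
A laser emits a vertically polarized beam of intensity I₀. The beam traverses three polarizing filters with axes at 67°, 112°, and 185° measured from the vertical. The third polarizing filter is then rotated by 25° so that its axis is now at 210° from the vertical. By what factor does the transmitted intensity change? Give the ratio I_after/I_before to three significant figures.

I_new/I_old ≈ 0.227

Before rotation:
I₁ = I₀ cos²(67° − 0°) = I₀ cos²(67°) = 0.1527 I₀.
I₂ = I₁ cos²(112° − 67°) = 0.1527 I₀ · cos²(45°) = 0.07634 I₀.
I₃ = I₂ cos²(185° − 112°) = 0.07634 I₀ · cos²(73°) = 0.006525 I₀.
After rotation:
I₁ = I₀ cos²(67° − 0°) = I₀ cos²(67°) = 0.1527 I₀.
I₂ = I₁ cos²(112° − 67°) = 0.1527 I₀ · cos²(45°) = 0.07634 I₀.
Angle between axes 2 and 3: 82°. I₃ = 0.07634 I₀ · cos²(82°) = 0.001479 I₀.
Ratio = 0.001479 / 0.006525 = 0.2266.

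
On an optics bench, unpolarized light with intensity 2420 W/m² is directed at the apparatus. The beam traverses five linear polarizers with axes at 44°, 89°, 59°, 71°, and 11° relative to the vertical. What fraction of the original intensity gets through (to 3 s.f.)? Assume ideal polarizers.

Unpolarized light through the first polarizer → I₁ = 2420 W/m²/2 = 1210 W/m², polarized at 44°.
I₂ = I₁ · cos²(45°) = 1210 · 0.5 = 605 W/m².
I₃ = I₂ · cos²(30°) = 605 · 0.75 = 453.8 W/m².
I₄ = I₃ · cos²(12°) = 453.8 · 0.9568 = 434.1 W/m².
I₅ = I₄ · cos²(60°) = 434.1 · 0.25 = 108.5 W/m².
Transmitted fraction = 0.04485.

I/I₀ ≈ 0.0448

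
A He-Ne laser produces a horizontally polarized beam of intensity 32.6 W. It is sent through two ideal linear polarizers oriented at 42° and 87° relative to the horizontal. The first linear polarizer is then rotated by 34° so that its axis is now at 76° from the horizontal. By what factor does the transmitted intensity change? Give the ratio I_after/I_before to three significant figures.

I_new/I_old ≈ 0.204

Before rotation:
I₁ = I₀ cos²(42° − 0°) = I₀ cos²(42°) = 0.5523 I₀.
I₂ = I₁ cos²(87° − 42°) = 0.5523 I₀ · cos²(45°) = 0.2761 I₀.
After rotation:
I₁ = I₀ cos²(76° − 0°) = I₀ cos²(76°) = 0.05853 I₀.
I₂ = I₁ cos²(87° − 76°) = 0.05853 I₀ · cos²(11°) = 0.0564 I₀.
Ratio = 0.0564 / 0.2761 = 0.2042.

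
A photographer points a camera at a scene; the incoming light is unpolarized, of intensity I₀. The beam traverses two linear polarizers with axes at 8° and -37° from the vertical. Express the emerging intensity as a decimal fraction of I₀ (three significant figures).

≈ 0.250 I₀

Unpolarized light through the first polarizer → I₁ = ½ I₀, now polarized at 8°.
I₂ = I₁ cos²(-37° − 8°) = 0.5 I₀ · cos²(45°) = 0.25 I₀.
Transmitted fraction = 0.25.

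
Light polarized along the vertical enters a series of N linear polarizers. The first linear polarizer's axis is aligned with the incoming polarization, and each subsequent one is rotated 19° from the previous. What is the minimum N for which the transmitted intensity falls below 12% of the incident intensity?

N = 20

First polarizer is aligned with the polarization: full transmission.
Each further stage multiplies by cos²(19°) = 0.894.
After N polarizers: T = 0.894^(N−1). Require T < 0.12 ⇒ N−1 > ln(0.12)/ln(0.894) = 18.92, so N−1 ≥ 19 and N = 20.
Check: N=20 gives T = 0.119 < 0.12; N=19 gives T = 0.1331.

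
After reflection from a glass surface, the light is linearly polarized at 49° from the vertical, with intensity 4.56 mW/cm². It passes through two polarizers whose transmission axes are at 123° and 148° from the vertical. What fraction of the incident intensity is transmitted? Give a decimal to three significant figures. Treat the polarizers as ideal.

I/I₀ ≈ 0.0624

By Malus's law, I₁ = 4.56 mW/cm² · cos²(74°) = 0.3465 mW/cm².
I₂ = I₁ · cos²(25°) = 0.3465 · 0.8214 = 0.2846 mW/cm².
Transmitted fraction = 0.06241.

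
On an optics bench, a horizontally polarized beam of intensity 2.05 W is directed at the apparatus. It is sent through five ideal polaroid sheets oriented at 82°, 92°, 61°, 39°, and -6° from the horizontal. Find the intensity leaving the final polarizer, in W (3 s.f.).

I ≈ 0.0122 W

I₁ = 2.05 W · cos²(82°) = 0.03971 W.
I₂ = I₁ · cos²(10°) = 0.03971 · 0.9698 = 0.03851 W.
I₃ = I₂ · cos²(31°) = 0.03851 · 0.7347 = 0.02829 W.
I₄ = I₃ · cos²(22°) = 0.02829 · 0.8597 = 0.02432 W.
I₅ = I₄ · cos²(45°) = 0.02432 · 0.5 = 0.01216 W.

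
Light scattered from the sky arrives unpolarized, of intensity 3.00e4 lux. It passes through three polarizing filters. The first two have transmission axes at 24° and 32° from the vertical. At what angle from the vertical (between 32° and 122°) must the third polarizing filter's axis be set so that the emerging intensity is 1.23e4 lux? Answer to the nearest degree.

θ ≈ 56°

Unpolarized light through the first polarizer → I₁ = ½ I₀, now polarized at 24°.
I₂ = I₁ cos²(32° − 24°) = 0.5 I₀ · cos²(8°) = 0.4903 I₀.
Target fraction: 1.23e4 / 3.00e4 lux = 0.41 of I₀.
Need I₃/I₀ = 0.41, so cos²(θ − 32°) = 0.41 / 0.4903 = 0.8362.
θ − 32° = arccos(√0.8362) = 23.9°, giving θ ≈ 32 + 23.9 = 55.9°.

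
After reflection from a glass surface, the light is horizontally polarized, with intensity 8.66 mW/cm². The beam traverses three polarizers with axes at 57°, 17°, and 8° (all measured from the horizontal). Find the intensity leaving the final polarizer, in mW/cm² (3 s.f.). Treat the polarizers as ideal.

By Malus's law, I₁ = 8.66 mW/cm² · cos²(57°) = 2.569 mW/cm².
I₂ = I₁ · cos²(40°) = 2.569 · 0.5868 = 1.507 mW/cm².
I₃ = I₂ · cos²(9°) = 1.507 · 0.9755 = 1.471 mW/cm².

I ≈ 1.47 mW/cm²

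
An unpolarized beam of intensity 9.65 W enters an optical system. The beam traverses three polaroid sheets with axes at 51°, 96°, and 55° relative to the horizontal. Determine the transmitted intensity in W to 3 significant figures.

I ≈ 1.37 W

Unpolarized light through the first polarizer → I₁ = 9.65 W/2 = 4.825 W, polarized at 51°.
I₂ = I₁ · cos²(45°) = 4.825 · 0.5 = 2.413 W.
I₃ = I₂ · cos²(41°) = 2.413 · 0.5696 = 1.374 W.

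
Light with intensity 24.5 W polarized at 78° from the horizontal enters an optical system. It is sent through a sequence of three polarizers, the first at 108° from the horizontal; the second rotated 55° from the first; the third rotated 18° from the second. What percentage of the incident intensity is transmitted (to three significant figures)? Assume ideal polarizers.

≈ 22.3%

I₁ = 24.5 W · cos²(30°) = 18.38 W.
I₂ = I₁ · cos²(55°) = 18.38 · 0.329 = 6.045 W.
I₃ = I₂ · cos²(18°) = 6.045 · 0.9045 = 5.468 W.
That is 22.32% of the incident intensity.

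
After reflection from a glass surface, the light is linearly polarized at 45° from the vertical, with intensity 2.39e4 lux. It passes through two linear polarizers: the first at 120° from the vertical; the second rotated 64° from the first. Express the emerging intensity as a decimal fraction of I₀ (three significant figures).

I/I₀ ≈ 0.0129

By Malus's law, I₁ = 2.39e4 lux · cos²(75°) = 1601 lux.
I₂ = I₁ · cos²(64°) = 1601 · 0.1922 = 307.7 lux.
Transmitted fraction = 0.01287.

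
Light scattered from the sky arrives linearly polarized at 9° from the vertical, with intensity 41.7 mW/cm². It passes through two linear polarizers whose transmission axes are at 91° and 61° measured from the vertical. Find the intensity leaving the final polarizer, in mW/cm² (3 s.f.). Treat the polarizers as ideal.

By Malus's law, I₁ = 41.7 mW/cm² · cos²(82°) = 0.8077 mW/cm².
I₂ = I₁ · cos²(30°) = 0.8077 · 0.75 = 0.6058 mW/cm².

I ≈ 0.606 mW/cm²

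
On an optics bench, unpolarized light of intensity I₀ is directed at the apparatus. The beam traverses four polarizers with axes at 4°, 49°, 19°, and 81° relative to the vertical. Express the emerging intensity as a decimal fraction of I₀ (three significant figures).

Unpolarized light through the first polarizer → I₁ = ½ I₀, now polarized at 4°.
I₂ = I₁ cos²(49° − 4°) = 0.5 I₀ · cos²(45°) = 0.25 I₀.
I₃ = I₂ cos²(19° − 49°) = 0.25 I₀ · cos²(30°) = 0.1875 I₀.
I₄ = I₃ cos²(81° − 19°) = 0.1875 I₀ · cos²(62°) = 0.04133 I₀.
Transmitted fraction = 0.04133.

≈ 0.0413 I₀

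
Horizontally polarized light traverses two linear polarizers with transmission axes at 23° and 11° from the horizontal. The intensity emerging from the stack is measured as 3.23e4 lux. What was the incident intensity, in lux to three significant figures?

I₀ ≈ 3.98e4 lux

I₁ = I₀ cos²(23° − 0°) = I₀ cos²(23°) = 0.8473 I₀.
I₂ = I₁ cos²(11° − 23°) = 0.8473 I₀ · cos²(12°) = 0.8107 I₀.
So 3.23e4 lux = 0.8107 I₀, giving I₀ = 3.23e4/0.8107 = 3.984e+04 lux.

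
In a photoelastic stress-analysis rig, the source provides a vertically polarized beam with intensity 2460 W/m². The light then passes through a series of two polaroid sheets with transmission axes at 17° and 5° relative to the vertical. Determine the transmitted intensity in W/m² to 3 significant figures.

I ≈ 2150 W/m²

By Malus's law, I₁ = 2460 W/m² · cos²(17°) = 2250 W/m².
I₂ = I₁ · cos²(12°) = 2250 · 0.9568 = 2152 W/m².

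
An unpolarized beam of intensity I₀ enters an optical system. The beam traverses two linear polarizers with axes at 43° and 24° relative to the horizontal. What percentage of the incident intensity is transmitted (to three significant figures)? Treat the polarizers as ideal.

≈ 44.7%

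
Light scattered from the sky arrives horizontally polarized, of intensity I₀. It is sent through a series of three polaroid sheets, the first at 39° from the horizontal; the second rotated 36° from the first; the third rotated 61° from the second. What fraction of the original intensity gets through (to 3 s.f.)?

≈ 0.0929 I₀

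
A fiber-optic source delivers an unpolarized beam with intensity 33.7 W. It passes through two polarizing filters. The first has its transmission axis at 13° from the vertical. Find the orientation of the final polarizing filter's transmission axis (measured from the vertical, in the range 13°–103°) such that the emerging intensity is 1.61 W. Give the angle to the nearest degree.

θ ≈ 85°

Unpolarized light through the first polarizer → I₁ = ½ I₀, now polarized at 13°.
Target fraction: 1.61 / 33.7 W = 0.04777 of I₀.
Need I₂/I₀ = 0.04777, so cos²(θ − 13°) = 0.04777 / 0.5 = 0.09555.
θ − 13° = arccos(√0.09555) = 72.0°, giving θ ≈ 13 + 72.0 = 85.0°.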